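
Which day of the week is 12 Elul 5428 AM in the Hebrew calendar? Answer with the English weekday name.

In the Gregorian calendar this is 19 August 1668 (JDN 2330516).
2330516 ≡ 6 (mod 7); counting from Monday = 0 gives Sunday.

Sunday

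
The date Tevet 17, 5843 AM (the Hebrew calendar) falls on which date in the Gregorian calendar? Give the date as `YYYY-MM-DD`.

Both dates share Julian Day Number 2481867; in the Gregorian calendar that is 7 January 2083 CE.

2083-01-07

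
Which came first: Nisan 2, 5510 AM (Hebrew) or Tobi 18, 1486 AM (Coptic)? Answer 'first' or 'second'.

First date → JDN 2360332; second date → JDN 2367563.
JDN 2360332 < JDN 2367563, so the first date is earlier.

first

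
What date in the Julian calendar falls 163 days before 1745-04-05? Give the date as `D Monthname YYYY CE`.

24 October 1744 CE

Counting 163 days back from JDN 2358514 reaches JDN 2358351, which is 24 October 1744 CE.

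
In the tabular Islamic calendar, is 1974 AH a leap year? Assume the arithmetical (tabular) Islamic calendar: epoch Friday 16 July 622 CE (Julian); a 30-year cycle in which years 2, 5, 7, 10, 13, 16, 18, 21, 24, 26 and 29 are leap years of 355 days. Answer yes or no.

Year 1974 AH is year 24 of its 30-year cycle; leap positions are 2, 5, 7, 10, 13, 16, 18, 21, 24, 26, 29, so it is a leap year (355 days).

yes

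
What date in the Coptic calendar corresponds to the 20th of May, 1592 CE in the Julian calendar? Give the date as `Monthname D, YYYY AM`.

Julian Day Number of the source date = 2302676.
Converting JDN 2302676 to the Coptic calendar gives 25 Pashons 1308 AM.

Pashons 25, 1308 AM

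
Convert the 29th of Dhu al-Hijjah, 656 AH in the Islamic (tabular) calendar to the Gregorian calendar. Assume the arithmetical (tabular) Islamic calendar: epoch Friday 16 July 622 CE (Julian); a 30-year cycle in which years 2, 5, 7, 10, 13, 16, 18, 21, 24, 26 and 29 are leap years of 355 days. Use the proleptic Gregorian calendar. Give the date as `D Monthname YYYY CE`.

Julian Day Number of the source date = 2180903.
Converting JDN 2180903 to the Gregorian calendar gives 3 January 1259 CE.

3 January 1259 CE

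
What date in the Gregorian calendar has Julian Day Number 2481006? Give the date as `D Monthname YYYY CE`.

29 August 2080 CE

Counting from JDN 2299161 = 15 Oct 1582 gives an offset of 181845 days.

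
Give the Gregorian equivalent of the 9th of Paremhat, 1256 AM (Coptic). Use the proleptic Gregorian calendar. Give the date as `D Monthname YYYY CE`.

Both dates share Julian Day Number 2283607; in the Gregorian calendar that is 15 March 1540 CE.

15 March 1540 CE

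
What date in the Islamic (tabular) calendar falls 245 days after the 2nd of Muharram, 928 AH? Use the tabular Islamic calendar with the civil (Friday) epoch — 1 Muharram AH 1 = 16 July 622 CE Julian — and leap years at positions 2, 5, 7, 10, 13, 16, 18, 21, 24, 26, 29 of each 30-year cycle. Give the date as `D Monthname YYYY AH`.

Counting 245 days forward from JDN 2276939 reaches JDN 2277184, which is 11 Ramadan 928 AH.

11 Ramadan 928 AH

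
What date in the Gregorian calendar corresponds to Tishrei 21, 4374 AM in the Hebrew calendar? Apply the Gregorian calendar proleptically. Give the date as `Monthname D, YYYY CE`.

Julian Day Number of the source date = 1945239.
Converting JDN 1945239 to the Gregorian calendar gives 13 October 613 CE.

October 13, 613 CE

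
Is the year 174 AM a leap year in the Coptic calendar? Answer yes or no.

174 mod 4 = 2; in the Coptic calendar a year is leap when year mod 4 = 3, so it is a common year.

no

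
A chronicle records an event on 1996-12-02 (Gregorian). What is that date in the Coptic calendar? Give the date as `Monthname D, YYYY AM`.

Hathor 23, 1713 AM

Both dates share Julian Day Number 2450420; in the Coptic calendar that is 23 Hathor 1713 AM.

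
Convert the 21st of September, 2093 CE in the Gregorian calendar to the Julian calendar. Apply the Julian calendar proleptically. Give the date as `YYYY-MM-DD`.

At this point the Julian calendar is 13 days behind the Gregorian.
21 September 2093 Gregorian − 13 days → 8 September 2093 Julian.

2093-09-08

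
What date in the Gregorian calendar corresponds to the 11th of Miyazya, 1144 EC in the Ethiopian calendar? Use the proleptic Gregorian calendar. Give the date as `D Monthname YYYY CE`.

Julian Day Number of the source date = 2141922.
Converting JDN 2141922 to the Gregorian calendar gives 13 April 1152 CE.

13 April 1152 CE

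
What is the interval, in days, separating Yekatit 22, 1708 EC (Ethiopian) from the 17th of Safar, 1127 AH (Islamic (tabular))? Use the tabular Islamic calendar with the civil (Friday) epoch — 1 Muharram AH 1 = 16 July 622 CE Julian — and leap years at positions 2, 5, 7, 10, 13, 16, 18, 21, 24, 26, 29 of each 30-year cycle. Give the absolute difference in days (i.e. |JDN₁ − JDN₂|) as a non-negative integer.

First date → JDN 2347874; second date → JDN 2347503.
The interval is |2347874 − 2347503| = 371 days.

371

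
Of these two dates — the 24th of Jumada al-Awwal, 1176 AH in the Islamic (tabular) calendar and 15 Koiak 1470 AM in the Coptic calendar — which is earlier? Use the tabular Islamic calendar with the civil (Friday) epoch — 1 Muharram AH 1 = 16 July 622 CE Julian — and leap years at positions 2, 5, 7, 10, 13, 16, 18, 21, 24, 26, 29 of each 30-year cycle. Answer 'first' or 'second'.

The two dates have Julian Day Numbers 2364962 and 2361686 respectively.
Since 2361686 < 2364962, the second date comes first.

second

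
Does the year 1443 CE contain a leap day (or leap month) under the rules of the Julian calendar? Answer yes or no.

1443 mod 4 = 3, so it is a common year in the Julian calendar.

no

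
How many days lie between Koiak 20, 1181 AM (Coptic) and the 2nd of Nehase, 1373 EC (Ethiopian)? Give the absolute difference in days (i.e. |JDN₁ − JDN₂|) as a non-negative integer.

First date → JDN 2256134; second date → JDN 2225675.
The interval is |2256134 − 2225675| = 30459 days.

30459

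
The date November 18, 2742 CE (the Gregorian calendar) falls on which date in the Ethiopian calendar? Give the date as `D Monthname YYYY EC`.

3 Hidar 2735 EC

Julian Day Number of the source date = 2722876.
Converting JDN 2722876 to the Ethiopian calendar gives 3 Hidar 2735 EC.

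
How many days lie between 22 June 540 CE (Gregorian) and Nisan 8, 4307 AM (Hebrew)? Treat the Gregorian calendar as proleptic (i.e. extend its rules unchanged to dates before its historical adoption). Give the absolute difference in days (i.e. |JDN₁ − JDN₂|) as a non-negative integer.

2460

First date → JDN 1918464; second date → JDN 1920924.
The interval is |1918464 − 1920924| = 2460 days.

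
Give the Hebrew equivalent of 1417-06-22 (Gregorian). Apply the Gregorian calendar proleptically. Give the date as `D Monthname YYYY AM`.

29 Sivan 5177 AM

Julian Day Number of the source date = 2238781.
Converting JDN 2238781 to the Hebrew calendar gives 29 Sivan 5177 AM.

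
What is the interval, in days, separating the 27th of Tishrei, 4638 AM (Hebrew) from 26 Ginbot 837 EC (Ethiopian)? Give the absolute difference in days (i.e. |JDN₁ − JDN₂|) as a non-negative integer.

11828

First date → JDN 2041663; second date → JDN 2029835.
The interval is |2041663 − 2029835| = 11828 days.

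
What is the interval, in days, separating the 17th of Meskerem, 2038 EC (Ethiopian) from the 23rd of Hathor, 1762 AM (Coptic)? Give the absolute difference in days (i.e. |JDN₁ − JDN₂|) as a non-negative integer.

66

JDN of the first date = 2468251.
JDN of the second date = 2468317.
|2468317 − 2468251| = 66.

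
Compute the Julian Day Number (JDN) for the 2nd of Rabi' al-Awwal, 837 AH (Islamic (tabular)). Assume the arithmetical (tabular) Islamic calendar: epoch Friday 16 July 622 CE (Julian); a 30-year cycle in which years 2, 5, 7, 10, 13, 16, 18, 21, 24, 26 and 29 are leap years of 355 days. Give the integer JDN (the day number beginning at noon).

2244751

Equivalently 26 October 1433 (proleptic Gregorian).
JDN 2400001 is 17 November 1858 CE (Gregorian), MJD 0; the target day is −155250 days from there, so JDN = 2244751.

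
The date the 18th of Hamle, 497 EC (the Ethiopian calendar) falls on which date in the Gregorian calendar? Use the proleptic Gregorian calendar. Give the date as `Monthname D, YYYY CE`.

Both dates share Julian Day Number 1905702; in the Gregorian calendar that is 14 July 505 CE.

July 14, 505 CE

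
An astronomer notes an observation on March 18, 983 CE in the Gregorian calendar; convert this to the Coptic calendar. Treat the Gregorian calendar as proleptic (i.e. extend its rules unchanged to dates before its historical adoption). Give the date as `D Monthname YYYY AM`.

17 Paremhat 699 AM

Both dates share Julian Day Number 2080170; in the Coptic calendar that is 17 Paremhat 699 AM.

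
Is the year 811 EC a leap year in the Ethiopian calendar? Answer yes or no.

yes

811 mod 4 = 3; in the Ethiopian calendar a year is leap when year mod 4 = 3, so it is a leap year.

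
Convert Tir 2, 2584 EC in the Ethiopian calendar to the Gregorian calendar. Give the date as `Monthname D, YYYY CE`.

Both dates share Julian Day Number 2667783; in the Gregorian calendar that is 15 January 2592 CE.

January 15, 2592 CE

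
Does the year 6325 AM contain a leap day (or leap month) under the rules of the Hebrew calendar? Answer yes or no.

Hebrew year 6325 is year 17 of its 19-year Metonic cycle; leap years are at positions 3, 6, 8, 11, 14, 17, 19, so it is a leap year (13 months).

yes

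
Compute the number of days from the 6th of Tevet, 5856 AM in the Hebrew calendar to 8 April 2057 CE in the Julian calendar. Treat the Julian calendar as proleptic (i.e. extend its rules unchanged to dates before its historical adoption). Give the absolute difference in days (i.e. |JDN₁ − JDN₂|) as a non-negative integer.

JDN of the first date = 2486609.
JDN of the second date = 2472475.
|2472475 − 2486609| = 14134.

14134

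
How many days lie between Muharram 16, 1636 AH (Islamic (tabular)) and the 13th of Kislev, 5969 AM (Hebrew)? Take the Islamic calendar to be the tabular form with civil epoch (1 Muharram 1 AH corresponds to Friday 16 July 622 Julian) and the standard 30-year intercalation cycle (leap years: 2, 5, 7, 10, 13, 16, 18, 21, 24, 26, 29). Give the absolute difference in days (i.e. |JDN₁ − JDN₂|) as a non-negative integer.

3

First date → JDN 2527844; second date → JDN 2527841.
The interval is |2527844 − 2527841| = 3 days.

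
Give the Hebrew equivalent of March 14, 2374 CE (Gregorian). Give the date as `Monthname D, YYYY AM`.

Both dates share Julian Day Number 2588218; in the Hebrew calendar that is 28 Adar 6134 AM.

Adar 28, 6134 AM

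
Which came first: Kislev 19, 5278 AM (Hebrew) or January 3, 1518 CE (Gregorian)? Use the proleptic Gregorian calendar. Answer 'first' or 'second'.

first

The two dates have Julian Day Numbers 2275479 and 2275500 respectively.
Since 2275479 < 2275500, the first date comes first.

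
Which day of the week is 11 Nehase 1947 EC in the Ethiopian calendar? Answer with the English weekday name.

Wednesday

Equivalently 17 August 1955 Gregorian, JDN 2435337.
JDN 2435337 mod 7 = 2, and JDN 0 was a Monday, so this is a Wednesday.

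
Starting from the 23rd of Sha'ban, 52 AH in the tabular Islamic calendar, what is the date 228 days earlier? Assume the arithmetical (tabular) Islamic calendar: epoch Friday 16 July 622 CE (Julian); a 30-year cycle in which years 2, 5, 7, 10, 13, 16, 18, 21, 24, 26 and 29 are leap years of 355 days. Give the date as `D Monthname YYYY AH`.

2 Muharram 52 AH

Counting 228 days back from JDN 1966742 reaches JDN 1966514, which is 2 Muharram 52 AH.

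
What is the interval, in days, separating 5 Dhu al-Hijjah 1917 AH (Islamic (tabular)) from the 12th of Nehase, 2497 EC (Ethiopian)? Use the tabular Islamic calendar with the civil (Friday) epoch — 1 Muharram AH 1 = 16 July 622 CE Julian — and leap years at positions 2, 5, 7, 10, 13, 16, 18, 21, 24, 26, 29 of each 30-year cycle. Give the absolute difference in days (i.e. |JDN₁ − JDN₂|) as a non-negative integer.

8490

JDN of the first date = 2627736.
JDN of the second date = 2636226.
|2636226 − 2627736| = 8490.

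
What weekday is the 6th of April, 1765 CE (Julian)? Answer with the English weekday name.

Wednesday

In the Gregorian calendar this is 17 April 1765 (JDN 2365820).
2365820 ≡ 2 (mod 7); counting from Monday = 0 gives Wednesday.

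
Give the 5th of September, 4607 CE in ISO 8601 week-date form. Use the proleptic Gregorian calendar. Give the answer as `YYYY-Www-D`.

4607-W36-6

The weekday is Saturday (ISO weekday 6).
That Saturday belongs to ISO week 36 of ISO year 4607.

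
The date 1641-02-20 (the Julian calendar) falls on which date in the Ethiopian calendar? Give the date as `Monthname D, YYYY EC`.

Both dates share Julian Day Number 2320484; in the Ethiopian calendar that is 26 Yekatit 1633 EC.

Yekatit 26, 1633 EC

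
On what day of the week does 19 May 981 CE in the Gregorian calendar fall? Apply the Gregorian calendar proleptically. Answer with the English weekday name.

Saturday

JDN 2079502 mod 7 = 5, and JDN 0 was a Monday, so this is a Saturday.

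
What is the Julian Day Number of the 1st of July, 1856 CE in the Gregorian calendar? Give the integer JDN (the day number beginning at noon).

2399132

JDN 2400001 is 17 November 1858 CE (Gregorian), MJD 0; the target day is −869 days from there, so JDN = 2399132.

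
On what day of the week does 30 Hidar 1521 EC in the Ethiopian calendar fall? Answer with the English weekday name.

In the proleptic Gregorian calendar this is 6 December 1528 (JDN 2279490).
JDN 2279490 mod 7 = 3, and JDN 0 was a Monday, so this is a Thursday.

Thursday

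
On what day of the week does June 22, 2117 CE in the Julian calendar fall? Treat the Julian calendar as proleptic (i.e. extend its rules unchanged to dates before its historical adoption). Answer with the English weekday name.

In the Gregorian calendar this is 6 July 2117 (JDN 2494465).
JDN 2494465 mod 7 = 1, and JDN 0 was a Monday, so this is a Tuesday.

Tuesday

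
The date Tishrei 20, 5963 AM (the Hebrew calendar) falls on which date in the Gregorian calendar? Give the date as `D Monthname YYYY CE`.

Julian Day Number of the source date = 2525603.
Converting JDN 2525603 to the Gregorian calendar gives 7 October 2202 CE.

7 October 2202 CE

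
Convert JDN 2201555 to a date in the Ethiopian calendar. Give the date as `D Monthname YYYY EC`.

19 Hamle 1307 EC

JDN 2201555 is 21 July 1315 in the proleptic Gregorian calendar.
In the Ethiopian calendar that day is 19 Hamle 1307 EC.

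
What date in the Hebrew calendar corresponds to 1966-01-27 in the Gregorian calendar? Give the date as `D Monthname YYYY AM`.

6 Shevat 5726 AM

Both dates share Julian Day Number 2439153; in the Hebrew calendar that is 6 Shevat 5726 AM.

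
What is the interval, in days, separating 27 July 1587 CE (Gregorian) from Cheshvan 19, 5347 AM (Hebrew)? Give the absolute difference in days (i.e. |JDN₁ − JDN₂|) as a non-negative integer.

JDN of the first date = 2300907.
JDN of the second date = 2300638.
|2300638 − 2300907| = 269.

269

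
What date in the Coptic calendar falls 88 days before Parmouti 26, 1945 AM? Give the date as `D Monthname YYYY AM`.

The starting date is JDN 2535311; 2535311 − 88 = 2535223.
JDN 2535223 corresponds to 28 Tobi 1945 AM.

28 Tobi 1945 AM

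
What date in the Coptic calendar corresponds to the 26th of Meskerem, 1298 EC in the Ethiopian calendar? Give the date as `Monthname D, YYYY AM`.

Both dates share Julian Day Number 2197975; in the Coptic calendar that is 26 Thout 1022 AM.

Thout 26, 1022 AM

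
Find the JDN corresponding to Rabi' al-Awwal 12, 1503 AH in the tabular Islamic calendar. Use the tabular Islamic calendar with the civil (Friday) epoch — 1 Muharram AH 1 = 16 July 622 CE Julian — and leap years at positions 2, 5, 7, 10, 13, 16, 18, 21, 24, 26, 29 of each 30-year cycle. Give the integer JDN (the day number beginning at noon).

Equivalently 5 January 2080 (Gregorian).
JDN 2299161 is 15 October 1582 CE (Gregorian); the target day is +181608 days from there, so JDN = 2480769.

2480769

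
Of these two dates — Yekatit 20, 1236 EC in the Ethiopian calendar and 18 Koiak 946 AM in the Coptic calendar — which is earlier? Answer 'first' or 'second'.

The two dates have Julian Day Numbers 2175474 and 2170298 respectively.
Since 2170298 < 2175474, the second date comes first.

second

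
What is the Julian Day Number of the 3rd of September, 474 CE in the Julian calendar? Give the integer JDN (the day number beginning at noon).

Equivalently 4 September 474 (proleptic Gregorian).
JDN 2451545 is 1 January 2000 CE (Gregorian); the target day is −557113 days from there, so JDN = 1894432.

1894432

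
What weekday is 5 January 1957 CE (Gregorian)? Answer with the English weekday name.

2435844 ≡ 5 (mod 7); counting from Monday = 0 gives Saturday.

Saturday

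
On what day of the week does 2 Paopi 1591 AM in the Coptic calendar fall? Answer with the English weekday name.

Sunday

This is JDN 2405808 (11 October 1874 Gregorian).
JDN 2405808 mod 7 = 6, and JDN 0 was a Monday, so this is a Sunday.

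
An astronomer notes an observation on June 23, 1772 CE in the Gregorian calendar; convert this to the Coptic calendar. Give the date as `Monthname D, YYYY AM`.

Paoni 18, 1488 AM

Both dates share Julian Day Number 2368444; in the Coptic calendar that is 18 Paoni 1488 AM.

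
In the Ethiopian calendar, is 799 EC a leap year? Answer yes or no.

yes

799 mod 4 = 3; in the Ethiopian calendar a year is leap when year mod 4 = 3, so it is a leap year.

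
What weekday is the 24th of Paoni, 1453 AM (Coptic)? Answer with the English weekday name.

Saturday

Equivalently 29 June 1737 Gregorian, JDN 2355666.
2355666 ≡ 5 (mod 7); counting from Monday = 0 gives Saturday.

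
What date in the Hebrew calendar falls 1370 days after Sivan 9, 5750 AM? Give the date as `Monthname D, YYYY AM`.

JDN of Sivan 9, 5750 AM = 2448045.
2448045 + 1370 = 2449415.
JDN 2449415 in the Hebrew calendar is Adar 20, 5754 AM.

Adar 20, 5754 AM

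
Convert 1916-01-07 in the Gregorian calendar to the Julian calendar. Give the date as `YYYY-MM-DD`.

At this point the Julian calendar is 13 days behind the Gregorian.
7 January 1916 Gregorian − 13 days → 25 December 1915 Julian.

1915-12-25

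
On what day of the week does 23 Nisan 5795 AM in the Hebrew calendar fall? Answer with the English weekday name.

Wednesday

This is JDN 2464450 (2 May 2035 Gregorian).
2464450 ≡ 2 (mod 7); counting from Monday = 0 gives Wednesday.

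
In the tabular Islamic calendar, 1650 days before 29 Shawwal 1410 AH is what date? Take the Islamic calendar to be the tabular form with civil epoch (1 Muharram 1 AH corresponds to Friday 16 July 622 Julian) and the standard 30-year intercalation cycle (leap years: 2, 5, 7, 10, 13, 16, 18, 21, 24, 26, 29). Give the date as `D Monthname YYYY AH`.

4 Rabi' al-Awwal 1406 AH

Counting 1650 days back from JDN 2448037 reaches JDN 2446387, which is 4 Rabi' al-Awwal 1406 AH.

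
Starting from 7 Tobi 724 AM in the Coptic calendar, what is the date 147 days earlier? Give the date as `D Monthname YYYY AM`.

The starting date is JDN 2089232; 2089232 − 147 = 2089085.
JDN 2089085 corresponds to 16 Mesori 723 AM.

16 Mesori 723 AM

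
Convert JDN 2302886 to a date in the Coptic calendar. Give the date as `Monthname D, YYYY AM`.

JDN 2302886 is 26 December 1592 in the Gregorian calendar.
In the Coptic calendar that day is Koiak 20, 1309 AM.

Koiak 20, 1309 AM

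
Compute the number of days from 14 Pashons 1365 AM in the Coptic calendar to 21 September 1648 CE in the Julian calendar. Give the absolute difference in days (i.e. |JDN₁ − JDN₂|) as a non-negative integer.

230

JDN of the first date = 2323484.
JDN of the second date = 2323254.
|2323254 − 2323484| = 230.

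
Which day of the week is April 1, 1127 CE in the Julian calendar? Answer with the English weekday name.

Friday

In the proleptic Gregorian calendar this is 8 April 1127 (JDN 2132785).
JDN 2132785 mod 7 = 4, and JDN 0 was a Monday, so this is a Friday.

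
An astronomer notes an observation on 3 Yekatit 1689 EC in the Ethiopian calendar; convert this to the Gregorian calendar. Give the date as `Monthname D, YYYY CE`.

Both dates share Julian Day Number 2340915; in the Gregorian calendar that is 7 February 1697 CE.

February 7, 1697 CE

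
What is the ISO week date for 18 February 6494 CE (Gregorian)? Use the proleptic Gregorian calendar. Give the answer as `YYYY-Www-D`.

The weekday is Thursday (ISO weekday 4).
That Thursday belongs to ISO week 7 of ISO year 6494.

6494-W07-4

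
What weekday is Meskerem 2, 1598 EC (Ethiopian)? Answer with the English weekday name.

This is JDN 2307526 (9 September 1605 Gregorian).
JDN 2307526 mod 7 = 4, and JDN 0 was a Monday, so this is a Friday.

Friday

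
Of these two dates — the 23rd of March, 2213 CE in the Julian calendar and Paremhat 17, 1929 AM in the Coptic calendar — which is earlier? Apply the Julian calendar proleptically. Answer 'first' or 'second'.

Converting both to JDN: 2529438 vs 2529428; the smaller is the second.

second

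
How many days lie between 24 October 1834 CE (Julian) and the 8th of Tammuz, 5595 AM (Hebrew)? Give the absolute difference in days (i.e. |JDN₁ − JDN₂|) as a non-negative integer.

242

First date → JDN 2391223; second date → JDN 2391465.
The interval is |2391223 − 2391465| = 242 days.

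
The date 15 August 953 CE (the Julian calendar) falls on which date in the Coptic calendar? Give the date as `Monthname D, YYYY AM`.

Mesori 22, 669 AM

The source date corresponds to 20 August 953 in the proleptic Gregorian calendar (JDN 2069368).
That day falls on 22 Mesori 669 AM in the Coptic calendar.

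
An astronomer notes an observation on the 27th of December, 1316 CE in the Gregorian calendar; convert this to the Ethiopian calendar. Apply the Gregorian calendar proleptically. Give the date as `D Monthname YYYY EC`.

Julian Day Number of the source date = 2202080.
Converting JDN 2202080 to the Ethiopian calendar gives 23 Tahsas 1309 EC.

23 Tahsas 1309 EC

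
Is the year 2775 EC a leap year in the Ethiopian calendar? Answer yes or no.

yes

2775 mod 4 = 3; in the Ethiopian calendar a year is leap when year mod 4 = 3, so it is a leap year.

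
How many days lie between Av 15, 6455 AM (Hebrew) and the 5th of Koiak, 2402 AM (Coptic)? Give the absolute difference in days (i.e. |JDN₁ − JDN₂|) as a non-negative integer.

3528

First date → JDN 2705617; second date → JDN 2702089.
The interval is |2705617 − 2702089| = 3528 days.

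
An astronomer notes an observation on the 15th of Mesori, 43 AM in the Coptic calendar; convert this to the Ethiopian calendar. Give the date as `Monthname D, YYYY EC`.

The source date corresponds to 9 August 327 in the proleptic Gregorian calendar (JDN 1840714).
That day falls on 15 Nehase 319 EC in the Ethiopian calendar.

Nehase 15, 319 EC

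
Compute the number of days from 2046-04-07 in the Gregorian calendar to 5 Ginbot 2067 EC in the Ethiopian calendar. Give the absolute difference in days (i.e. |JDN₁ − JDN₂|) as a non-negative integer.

10628

JDN of the first date = 2468443.
JDN of the second date = 2479071.
|2479071 − 2468443| = 10628.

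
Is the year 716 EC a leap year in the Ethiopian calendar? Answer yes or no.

no

716 mod 4 = 0; in the Ethiopian calendar a year is leap when year mod 4 = 3, so it is a common year.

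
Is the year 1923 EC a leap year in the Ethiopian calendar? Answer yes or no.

yes

1923 mod 4 = 3; in the Ethiopian calendar a year is leap when year mod 4 = 3, so it is a leap year.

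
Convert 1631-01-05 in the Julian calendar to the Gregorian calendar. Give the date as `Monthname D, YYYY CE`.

January 15, 1631 CE

At this point the Julian calendar is 10 days behind the Gregorian.
5 January 1631 Julian + 10 days → 15 January 1631 Gregorian.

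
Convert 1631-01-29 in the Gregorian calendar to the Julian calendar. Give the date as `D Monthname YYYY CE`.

19 January 1631 CE

At this point the Julian calendar is 10 days behind the Gregorian.
29 January 1631 Gregorian − 10 days → 19 January 1631 Julian.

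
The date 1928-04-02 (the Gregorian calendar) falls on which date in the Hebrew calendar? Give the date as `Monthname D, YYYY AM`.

Julian Day Number of the source date = 2425339.
Converting JDN 2425339 to the Hebrew calendar gives 12 Nisan 5688 AM.

Nisan 12, 5688 AM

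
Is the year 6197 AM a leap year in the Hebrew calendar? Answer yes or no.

Hebrew year 6197 is year 3 of its 19-year Metonic cycle; leap years are at positions 3, 6, 8, 11, 14, 17, 19, so it is a leap year (13 months).

yes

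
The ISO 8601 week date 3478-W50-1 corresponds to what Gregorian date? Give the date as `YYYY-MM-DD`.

3478-12-09

ISO week 1 of 3478 is the week containing the first Thursday of 3478.
Week 50, day 1 (Monday) lands on 3478-12-09.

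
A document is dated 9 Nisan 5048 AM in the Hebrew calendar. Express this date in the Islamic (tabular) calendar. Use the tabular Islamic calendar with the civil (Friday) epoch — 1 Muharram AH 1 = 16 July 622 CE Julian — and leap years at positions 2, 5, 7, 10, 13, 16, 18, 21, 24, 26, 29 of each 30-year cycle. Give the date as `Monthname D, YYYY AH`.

Safar 8, 687 AH

The source date corresponds to 21 March 1288 in the proleptic Gregorian calendar (JDN 2191573).
That day falls on 8 Safar 687 AH in the tabular Islamic calendar.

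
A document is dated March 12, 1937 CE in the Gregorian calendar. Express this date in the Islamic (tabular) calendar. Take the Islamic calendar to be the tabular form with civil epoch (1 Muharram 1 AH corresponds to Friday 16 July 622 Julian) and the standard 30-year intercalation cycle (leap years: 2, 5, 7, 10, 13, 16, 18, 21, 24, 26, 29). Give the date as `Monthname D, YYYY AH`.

Dhu al-Hijjah 29, 1355 AH

Julian Day Number of the source date = 2428605.
Converting JDN 2428605 to the tabular Islamic calendar gives 29 Dhu al-Hijjah 1355 AH.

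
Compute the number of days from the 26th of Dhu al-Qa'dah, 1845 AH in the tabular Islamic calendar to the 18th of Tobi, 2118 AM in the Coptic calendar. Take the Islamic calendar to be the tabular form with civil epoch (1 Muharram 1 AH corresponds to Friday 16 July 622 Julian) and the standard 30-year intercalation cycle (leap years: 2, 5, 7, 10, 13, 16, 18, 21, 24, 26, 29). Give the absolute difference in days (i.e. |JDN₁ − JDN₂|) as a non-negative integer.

3811

First date → JDN 2602212; second date → JDN 2598401.
The interval is |2602212 − 2598401| = 3811 days.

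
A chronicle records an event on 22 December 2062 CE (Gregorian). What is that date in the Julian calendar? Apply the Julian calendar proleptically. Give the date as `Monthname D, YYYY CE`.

For dates in this range the Gregorian date is 13 days ahead of the Julian.
22 December 2062 Gregorian − 13 days → 9 December 2062 Julian.

December 9, 2062 CE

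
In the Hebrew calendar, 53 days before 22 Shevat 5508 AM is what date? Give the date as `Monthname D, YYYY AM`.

Kislev 28, 5508 AM

The starting date is JDN 2359525; 2359525 − 53 = 2359472.
JDN 2359472 corresponds to Kislev 28, 5508 AM.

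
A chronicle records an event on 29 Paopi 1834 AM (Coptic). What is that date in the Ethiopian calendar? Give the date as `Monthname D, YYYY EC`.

Tikimt 29, 2110 EC

Julian Day Number of the source date = 2494591.
Converting JDN 2494591 to the Ethiopian calendar gives 29 Tikimt 2110 EC.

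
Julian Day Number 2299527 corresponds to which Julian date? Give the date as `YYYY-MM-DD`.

1583-10-06

The Gregorian equivalent of JDN 2299527 is 16 October 1583.
In the Julian calendar that day is 1583-10-06.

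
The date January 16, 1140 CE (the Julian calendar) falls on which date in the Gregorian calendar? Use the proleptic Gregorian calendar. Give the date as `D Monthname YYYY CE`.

23 January 1140 CE

At this point the Julian calendar is 7 days behind the Gregorian.
16 January 1140 Julian + 7 days → 23 January 1140 Gregorian.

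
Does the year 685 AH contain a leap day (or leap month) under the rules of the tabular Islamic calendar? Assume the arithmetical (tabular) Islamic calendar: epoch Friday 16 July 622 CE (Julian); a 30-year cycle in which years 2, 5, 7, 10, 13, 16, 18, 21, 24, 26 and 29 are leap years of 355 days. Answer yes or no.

Year 685 AH is year 25 of its 30-year cycle; leap positions are 2, 5, 7, 10, 13, 16, 18, 21, 24, 26, 29, so it is a common year (354 days).

no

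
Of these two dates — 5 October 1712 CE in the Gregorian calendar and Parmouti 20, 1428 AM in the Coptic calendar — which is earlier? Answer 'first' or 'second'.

second

First date → JDN 2346633; second date → JDN 2346471.
JDN 2346471 < JDN 2346633, so the second date is earlier.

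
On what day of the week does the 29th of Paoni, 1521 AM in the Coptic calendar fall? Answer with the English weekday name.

Equivalently 5 July 1805 Gregorian, JDN 2380508.
Since JDN mod 7 = 4 (0 = Monday), the day is Friday.

Friday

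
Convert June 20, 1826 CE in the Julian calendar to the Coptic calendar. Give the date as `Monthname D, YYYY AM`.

Julian Day Number of the source date = 2388175.
Converting JDN 2388175 to the Coptic calendar gives 26 Paoni 1542 AM.

Paoni 26, 1542 AM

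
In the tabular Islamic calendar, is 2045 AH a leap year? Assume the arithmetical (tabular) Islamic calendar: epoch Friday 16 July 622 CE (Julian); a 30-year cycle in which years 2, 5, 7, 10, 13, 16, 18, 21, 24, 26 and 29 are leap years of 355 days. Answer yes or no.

yes

Year 2045 AH is year 5 of its 30-year cycle; leap positions are 2, 5, 7, 10, 13, 16, 18, 21, 24, 26, 29, so it is a leap year (355 days).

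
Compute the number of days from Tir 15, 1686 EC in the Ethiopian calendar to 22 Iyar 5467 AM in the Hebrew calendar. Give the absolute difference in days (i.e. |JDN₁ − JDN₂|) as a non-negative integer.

JDN of the first date = 2339801.
JDN of the second date = 2344672.
|2344672 − 2339801| = 4871.

4871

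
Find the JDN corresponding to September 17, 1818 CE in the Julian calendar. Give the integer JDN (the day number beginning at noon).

2385342

In the Gregorian calendar the same day is 29 September 1818.
JDN 2451545 is 1 January 2000 CE (Gregorian); the target day is −66203 days from there, so JDN = 2385342.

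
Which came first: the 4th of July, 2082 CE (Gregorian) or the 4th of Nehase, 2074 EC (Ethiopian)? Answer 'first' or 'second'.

first

Converting both to JDN: 2481680 vs 2481717; the smaller is the first.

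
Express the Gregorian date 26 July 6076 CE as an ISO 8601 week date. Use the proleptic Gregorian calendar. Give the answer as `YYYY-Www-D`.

6076-W30-7

The weekday is Sunday (ISO weekday 7).
That Sunday belongs to ISO week 30 of ISO year 6076.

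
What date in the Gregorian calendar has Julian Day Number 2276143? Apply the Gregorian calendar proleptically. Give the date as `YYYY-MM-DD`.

JDN 2451545 is 1 Jan 2000; 2276143 is −175402 days from there.

1519-10-08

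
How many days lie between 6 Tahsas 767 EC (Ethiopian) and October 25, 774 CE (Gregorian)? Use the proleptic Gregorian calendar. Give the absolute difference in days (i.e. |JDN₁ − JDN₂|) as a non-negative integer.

42

First date → JDN 2004097; second date → JDN 2004055.
The interval is |2004097 − 2004055| = 42 days.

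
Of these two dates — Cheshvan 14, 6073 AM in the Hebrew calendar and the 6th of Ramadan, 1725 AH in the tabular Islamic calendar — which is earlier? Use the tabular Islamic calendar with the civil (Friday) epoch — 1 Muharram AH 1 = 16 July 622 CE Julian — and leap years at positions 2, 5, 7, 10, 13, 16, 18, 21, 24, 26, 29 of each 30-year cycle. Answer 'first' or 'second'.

second

First date → JDN 2565819; second date → JDN 2559609.
JDN 2559609 < JDN 2565819, so the second date is earlier.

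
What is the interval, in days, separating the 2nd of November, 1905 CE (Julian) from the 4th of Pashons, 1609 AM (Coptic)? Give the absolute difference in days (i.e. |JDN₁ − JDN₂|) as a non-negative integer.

First date → JDN 2417165; second date → JDN 2412595.
The interval is |2417165 − 2412595| = 4570 days.

4570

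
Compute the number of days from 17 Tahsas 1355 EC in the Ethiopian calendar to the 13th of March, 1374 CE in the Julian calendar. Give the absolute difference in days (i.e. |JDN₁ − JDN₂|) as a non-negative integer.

4108

First date → JDN 2218875; second date → JDN 2222983.
The interval is |2218875 − 2222983| = 4108 days.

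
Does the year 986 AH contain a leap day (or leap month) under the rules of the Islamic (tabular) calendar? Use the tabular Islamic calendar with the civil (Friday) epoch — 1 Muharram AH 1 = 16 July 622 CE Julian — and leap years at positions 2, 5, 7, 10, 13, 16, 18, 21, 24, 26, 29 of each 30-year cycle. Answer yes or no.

Year 986 AH is year 26 of its 30-year cycle; leap positions are 2, 5, 7, 10, 13, 16, 18, 21, 24, 26, 29, so it is a leap year (355 days).

yes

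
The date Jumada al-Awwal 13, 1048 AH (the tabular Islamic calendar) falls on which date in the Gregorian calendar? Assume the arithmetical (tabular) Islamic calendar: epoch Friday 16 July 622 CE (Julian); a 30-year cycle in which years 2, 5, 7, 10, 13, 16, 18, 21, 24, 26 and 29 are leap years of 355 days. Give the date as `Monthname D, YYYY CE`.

September 22, 1638 CE

Julian Day Number of the source date = 2319592.
Converting JDN 2319592 to the Gregorian calendar gives 22 September 1638 CE.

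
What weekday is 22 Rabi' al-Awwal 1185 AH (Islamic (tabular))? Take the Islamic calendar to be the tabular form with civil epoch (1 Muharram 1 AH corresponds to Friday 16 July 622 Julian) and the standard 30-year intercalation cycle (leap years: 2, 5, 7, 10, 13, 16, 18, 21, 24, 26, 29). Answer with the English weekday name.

Equivalently 5 July 1771 Gregorian, JDN 2368090.
JDN 2368090 mod 7 = 4, and JDN 0 was a Monday, so this is a Friday.

Friday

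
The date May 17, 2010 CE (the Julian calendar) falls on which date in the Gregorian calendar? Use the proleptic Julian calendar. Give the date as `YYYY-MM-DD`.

At this point the Julian calendar is 13 days behind the Gregorian.
17 May 2010 Julian + 13 days → 30 May 2010 Gregorian.

2010-05-30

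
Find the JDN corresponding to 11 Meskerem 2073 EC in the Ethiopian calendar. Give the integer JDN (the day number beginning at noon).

Equivalently 21 September 2080 (Gregorian).
JDN 2299161 is 15 October 1582 CE (Gregorian); the target day is +181868 days from there, so JDN = 2481029.

2481029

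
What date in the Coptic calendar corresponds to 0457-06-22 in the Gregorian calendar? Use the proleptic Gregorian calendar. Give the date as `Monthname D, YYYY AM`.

Both dates share Julian Day Number 1888149; in the Coptic calendar that is 27 Paoni 173 AM.

Paoni 27, 173 AM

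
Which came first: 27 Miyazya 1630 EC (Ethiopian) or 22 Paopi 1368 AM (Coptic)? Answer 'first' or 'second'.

First date → JDN 2319449; second date → JDN 2324378.
JDN 2319449 < JDN 2324378, so the first date is earlier.

first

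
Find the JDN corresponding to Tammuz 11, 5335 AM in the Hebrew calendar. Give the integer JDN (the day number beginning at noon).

2296496

In the proleptic Gregorian calendar the same day is 29 June 1575.
JDN 2400001 is 17 November 1858 CE (Gregorian), MJD 0; the target day is −103505 days from there, so JDN = 2296496.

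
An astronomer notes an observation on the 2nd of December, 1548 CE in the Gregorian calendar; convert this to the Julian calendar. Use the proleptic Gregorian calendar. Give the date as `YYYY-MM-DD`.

1548-11-22

The Julian–Gregorian offset here is 10 days (Julian trailing).
2 December 1548 Gregorian − 10 days → 22 November 1548 Julian.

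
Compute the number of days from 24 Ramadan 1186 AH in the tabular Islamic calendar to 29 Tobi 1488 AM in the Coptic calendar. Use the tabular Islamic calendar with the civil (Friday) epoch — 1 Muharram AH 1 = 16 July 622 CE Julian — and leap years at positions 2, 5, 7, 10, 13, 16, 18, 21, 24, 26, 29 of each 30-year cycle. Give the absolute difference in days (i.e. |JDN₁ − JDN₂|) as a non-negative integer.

318

JDN of the first date = 2368623.
JDN of the second date = 2368305.
|2368305 − 2368623| = 318.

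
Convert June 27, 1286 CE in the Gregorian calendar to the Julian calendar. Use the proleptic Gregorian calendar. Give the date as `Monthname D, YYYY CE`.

For dates in this range the Gregorian date is 7 days ahead of the Julian.
27 June 1286 Gregorian − 7 days → 20 June 1286 Julian.

June 20, 1286 CE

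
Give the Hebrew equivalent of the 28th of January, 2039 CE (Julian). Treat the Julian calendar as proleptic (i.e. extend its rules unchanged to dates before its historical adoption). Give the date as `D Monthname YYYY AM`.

16 Shevat 5799 AM

Both dates share Julian Day Number 2465830; in the Hebrew calendar that is 16 Shevat 5799 AM.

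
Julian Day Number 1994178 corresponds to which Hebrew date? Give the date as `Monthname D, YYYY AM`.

JDN 1994178 is 10 October 747 in the proleptic Gregorian calendar.
In the Hebrew calendar that day is Tishrei 28, 4508 AM.

Tishrei 28, 4508 AM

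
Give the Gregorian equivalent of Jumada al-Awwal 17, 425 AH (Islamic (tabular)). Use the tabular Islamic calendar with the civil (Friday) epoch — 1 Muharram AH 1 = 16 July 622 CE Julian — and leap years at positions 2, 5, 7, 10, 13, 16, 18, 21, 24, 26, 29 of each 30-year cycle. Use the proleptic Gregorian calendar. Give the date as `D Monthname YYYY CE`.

15 April 1034 CE

Julian Day Number of the source date = 2098825.
Converting JDN 2098825 to the Gregorian calendar gives 15 April 1034 CE.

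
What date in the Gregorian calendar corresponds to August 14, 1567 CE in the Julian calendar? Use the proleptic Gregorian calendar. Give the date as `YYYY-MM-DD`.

1567-08-24

For dates in this range the Gregorian date is 10 days ahead of the Julian.
14 August 1567 Julian + 10 days → 24 August 1567 Gregorian.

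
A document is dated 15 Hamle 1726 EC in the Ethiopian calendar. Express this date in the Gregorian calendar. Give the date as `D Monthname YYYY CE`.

20 July 1734 CE

Both dates share Julian Day Number 2354591; in the Gregorian calendar that is 20 July 1734 CE.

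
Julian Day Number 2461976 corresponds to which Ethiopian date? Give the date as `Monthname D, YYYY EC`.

Hamle 16, 2020 EC

The Gregorian equivalent of JDN 2461976 is 23 July 2028.
In the Ethiopian calendar that day is Hamle 16, 2020 EC.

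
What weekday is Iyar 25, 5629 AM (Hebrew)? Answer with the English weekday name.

Thursday

Equivalently 6 May 1869 Gregorian, JDN 2403824.
2403824 ≡ 3 (mod 7); counting from Monday = 0 gives Thursday.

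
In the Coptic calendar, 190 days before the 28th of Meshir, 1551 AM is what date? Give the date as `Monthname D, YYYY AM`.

Mesori 23, 1550 AM

The starting date is JDN 2391344; 2391344 − 190 = 2391154.
JDN 2391154 corresponds to Mesori 23, 1550 AM.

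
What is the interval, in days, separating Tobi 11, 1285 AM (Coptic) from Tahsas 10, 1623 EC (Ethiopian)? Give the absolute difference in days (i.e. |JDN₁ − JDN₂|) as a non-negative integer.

First date → JDN 2294141; second date → JDN 2316755.
The interval is |2294141 − 2316755| = 22614 days.

22614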